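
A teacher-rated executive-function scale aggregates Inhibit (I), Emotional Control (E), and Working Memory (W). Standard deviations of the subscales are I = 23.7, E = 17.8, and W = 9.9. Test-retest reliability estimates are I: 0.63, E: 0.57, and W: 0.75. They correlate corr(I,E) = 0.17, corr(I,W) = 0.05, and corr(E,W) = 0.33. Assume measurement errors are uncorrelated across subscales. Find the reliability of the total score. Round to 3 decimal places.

0.707

Var(I+E+W) = 23.7² + 17.8² + 9.9² + 2·[23.7·17.8·0.17 + 23.7·9.9·0.05 + 17.8·9.9·0.33] = 976.54 + 283.201 = 1259.74.
With uncorrelated errors the cross-covariances are all true-score covariance, so they carry over unchanged; only the diagonal terms shrink to ρᵢσᵢ².
True-score variance = [23.7²·0.63 + 17.8²·0.57 + 9.9²·0.75] + 283.201 = 607.971 + 283.201 = 891.172.
Reliability = 891.172 / 1259.74 = 0.707.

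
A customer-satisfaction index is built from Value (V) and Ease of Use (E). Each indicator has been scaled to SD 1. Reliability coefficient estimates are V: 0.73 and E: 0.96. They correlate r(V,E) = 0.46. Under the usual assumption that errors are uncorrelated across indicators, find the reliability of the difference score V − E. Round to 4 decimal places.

0.7130

Var(V−E) = 1 + 1 − 2·0.46 = 2 − 0.92 = 1.08.
Under uncorrelated errors the observed covariances equal the true-score covariances, so only the own-variance terms attenuate.
True-score variance = [0.73 + 0.96] − 0.92 = 1.69 − 0.92 = 0.77.
Reliability = 0.77 / 1.08 = 0.7130.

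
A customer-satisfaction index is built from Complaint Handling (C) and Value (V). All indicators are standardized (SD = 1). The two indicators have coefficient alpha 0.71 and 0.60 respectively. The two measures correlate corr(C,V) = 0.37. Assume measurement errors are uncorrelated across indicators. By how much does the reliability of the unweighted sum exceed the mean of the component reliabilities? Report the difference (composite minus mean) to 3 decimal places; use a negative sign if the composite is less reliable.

Var(sum) = 2 + 0.74 = 2.74; true-score variance = 1.31 + 0.74 = 2.05; composite reliability = 0.7482.
Mean component reliability = 0.6550.
Difference = 0.7482 − 0.6550 = 0.093.

0.093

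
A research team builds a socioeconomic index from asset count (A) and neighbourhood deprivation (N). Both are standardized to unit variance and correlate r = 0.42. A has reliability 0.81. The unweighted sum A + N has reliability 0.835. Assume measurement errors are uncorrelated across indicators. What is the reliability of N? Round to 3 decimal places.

0.721

Var(A+N) = 2 + 2·0.42 = 2.840.
True-score variance = ρ_A + ρ_N + 2·0.42, so 0.835 = (0.81 + ρ_N + 0.84) / 2.840.
ρ_N = 0.835·2.840 − 0.81 − 0.84 = 0.721.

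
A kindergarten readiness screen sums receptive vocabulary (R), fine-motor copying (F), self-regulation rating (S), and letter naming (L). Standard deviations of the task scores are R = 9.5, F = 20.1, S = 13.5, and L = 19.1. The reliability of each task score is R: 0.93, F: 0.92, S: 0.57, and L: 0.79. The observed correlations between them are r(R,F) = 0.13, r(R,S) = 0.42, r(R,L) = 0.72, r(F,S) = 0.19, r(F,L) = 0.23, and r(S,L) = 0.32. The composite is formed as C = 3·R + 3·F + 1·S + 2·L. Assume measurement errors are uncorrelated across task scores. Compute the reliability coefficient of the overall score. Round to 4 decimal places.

0.9277

Var(C) = 3²·9.5² + 3²·20.1² + 13.5² + 2²·19.1² + 2·[9·9.5·20.1·0.13 + 3·9.5·13.5·0.42 + 6·9.5·19.1·0.72 + 3·20.1·13.5·0.19 + 6·20.1·19.1·0.23 + 2·13.5·19.1·0.32] = 6089.83 + 4036.72 = 10126.5.
With uncorrelated errors the cross-covariances are all true-score covariance, so they carry over unchanged; only the diagonal terms shrink to ρᵢσᵢ².
True-score variance = [3²·9.5²·0.93 + 3²·20.1²·0.92 + 13.5²·0.57 + 2²·19.1²·0.79] + 4036.72 = 5357.28 + 4036.72 = 9394.
Reliability = 9394 / 10126.5 = 0.9277.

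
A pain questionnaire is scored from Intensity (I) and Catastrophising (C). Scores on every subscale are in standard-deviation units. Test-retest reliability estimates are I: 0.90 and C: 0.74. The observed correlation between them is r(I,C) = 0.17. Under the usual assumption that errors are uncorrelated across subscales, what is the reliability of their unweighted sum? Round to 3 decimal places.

0.846

Var(I+C) = 2 + 2·[0.17] = 2 + 0.34 = 2.34.
Under uncorrelated errors the observed covariances equal the true-score covariances, so only the own-variance terms attenuate.
True-score variance = [0.90 + 0.74] + 0.34 = 1.64 + 0.34 = 1.98.
Reliability = 1.98 / 2.34 = 0.846.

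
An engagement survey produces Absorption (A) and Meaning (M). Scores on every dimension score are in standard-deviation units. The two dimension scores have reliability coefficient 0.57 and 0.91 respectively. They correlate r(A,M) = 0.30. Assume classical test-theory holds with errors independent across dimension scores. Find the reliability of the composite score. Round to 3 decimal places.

Var(A+M) = 2 + 2·[0.30] = 2 + 0.6 = 2.6.
Under uncorrelated errors the observed covariances equal the true-score covariances, so only the own-variance terms attenuate.
True-score variance = [0.57 + 0.91] + 0.6 = 1.48 + 0.6 = 2.08.
Reliability = 2.08 / 2.6 = 0.800.

0.800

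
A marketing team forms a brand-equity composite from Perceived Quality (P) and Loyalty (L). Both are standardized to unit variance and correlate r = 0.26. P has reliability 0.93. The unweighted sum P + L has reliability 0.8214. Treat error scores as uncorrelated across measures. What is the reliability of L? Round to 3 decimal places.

Var(P+L) = 2 + 2·0.26 = 2.520.
True-score variance = ρ_P + ρ_L + 2·0.26, so 0.8214 = (0.93 + ρ_L + 0.52) / 2.520.
ρ_L = 0.8214·2.520 − 0.93 − 0.52 = 0.620.

0.620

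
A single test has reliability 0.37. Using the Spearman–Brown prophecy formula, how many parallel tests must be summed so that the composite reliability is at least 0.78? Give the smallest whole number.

7

k ≥ ρ*(1−ρ₁)/(ρ₁(1−ρ*)) = 0.78·0.63 / (0.37·0.22) = 6.037.
Smallest integer k = 7.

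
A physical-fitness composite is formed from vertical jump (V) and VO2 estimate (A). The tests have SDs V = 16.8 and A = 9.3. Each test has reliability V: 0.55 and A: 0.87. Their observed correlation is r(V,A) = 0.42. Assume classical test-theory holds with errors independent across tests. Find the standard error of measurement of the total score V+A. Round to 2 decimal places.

Var(total) = 368.73 + 131.242 = 499.972.
True-score variance = 230.478 + 131.242 = 361.72, so reliability = 0.7235.
Error variance = 499.972 − 361.72 = 138.252; SEM = √138.252 = 11.76.

11.76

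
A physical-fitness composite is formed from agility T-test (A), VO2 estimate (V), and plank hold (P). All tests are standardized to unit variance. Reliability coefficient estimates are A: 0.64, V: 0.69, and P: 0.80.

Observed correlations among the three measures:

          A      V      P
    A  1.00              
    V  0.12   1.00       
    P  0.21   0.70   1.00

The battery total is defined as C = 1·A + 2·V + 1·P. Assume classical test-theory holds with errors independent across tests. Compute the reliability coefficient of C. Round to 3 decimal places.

0.814

Var(C) = 1 + 2² + 1 + 2·[2·0.12 + 0.21 + 2·0.70] = 6 + 3.7 = 9.7.
With uncorrelated errors the cross-covariances are all true-score covariance, so they carry over unchanged; only the diagonal terms shrink to ρᵢσᵢ².
True-score variance = [0.64 + 2²·0.69 + 0.80] + 3.7 = 4.2 + 3.7 = 7.9.
Reliability = 7.9 / 9.7 = 0.814.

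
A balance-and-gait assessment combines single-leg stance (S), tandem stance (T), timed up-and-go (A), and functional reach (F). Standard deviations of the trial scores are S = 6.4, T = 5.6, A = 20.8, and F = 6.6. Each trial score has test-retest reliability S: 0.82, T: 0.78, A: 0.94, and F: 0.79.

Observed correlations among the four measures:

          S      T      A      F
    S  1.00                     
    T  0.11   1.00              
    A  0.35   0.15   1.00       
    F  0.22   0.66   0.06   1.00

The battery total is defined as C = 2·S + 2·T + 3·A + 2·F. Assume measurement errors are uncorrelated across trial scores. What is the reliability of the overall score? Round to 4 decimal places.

Var(C) = 2²·6.4² + 2²·5.6² + 3²·20.8² + 2²·6.6² + 2·[4·6.4·5.6·0.11 + 6·6.4·20.8·0.35 + 4·6.4·6.6·0.22 + 6·5.6·20.8·0.15 + 4·5.6·6.6·0.66 + 6·20.8·6.6·0.06] = 4357.28 + 1168.64 = 5525.92.
Under uncorrelated errors the observed covariances equal the true-score covariances, so only the own-variance terms attenuate.
True-score variance = [2²·6.4²·0.82 + 2²·5.6²·0.78 + 3²·20.8²·0.94 + 2²·6.6²·0.79] + 1168.64 = 4029.98 + 1168.64 = 5198.62.
Reliability = 5198.62 / 5525.92 = 0.9408.

0.9408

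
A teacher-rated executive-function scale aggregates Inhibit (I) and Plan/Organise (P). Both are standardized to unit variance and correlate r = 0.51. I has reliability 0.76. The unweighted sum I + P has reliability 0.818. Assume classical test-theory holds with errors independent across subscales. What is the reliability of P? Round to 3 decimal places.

Var(I+P) = 2 + 2·0.51 = 3.020.
True-score variance = ρ_I + ρ_P + 2·0.51, so 0.818 = (0.76 + ρ_P + 1.02) / 3.020.
ρ_P = 0.818·3.020 − 0.76 − 1.02 = 0.690.

0.690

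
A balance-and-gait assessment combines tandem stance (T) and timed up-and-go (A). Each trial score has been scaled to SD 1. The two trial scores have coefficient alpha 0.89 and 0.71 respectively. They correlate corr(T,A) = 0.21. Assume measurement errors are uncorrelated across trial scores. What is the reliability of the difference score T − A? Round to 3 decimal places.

Var(T−A) = 1 + 1 − 2·0.21 = 2 − 0.42 = 1.58.
Because errors are independent across components, Cov(Tᵢ,Tⱼ) = Cov(Xᵢ,Xⱼ); the off-diagonal part of the true-score variance is the same as above.
True-score variance = [0.89 + 0.71] − 0.42 = 1.6 − 0.42 = 1.18.
Reliability = 1.18 / 1.58 = 0.747.

0.747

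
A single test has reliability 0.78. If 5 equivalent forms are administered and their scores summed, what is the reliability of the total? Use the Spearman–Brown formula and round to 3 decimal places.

0.947

ρ_k = kρ / (1 + (k−1)ρ) = 5·0.78 / (1 + 4·0.78) = 3.900 / 4.120 = 0.947.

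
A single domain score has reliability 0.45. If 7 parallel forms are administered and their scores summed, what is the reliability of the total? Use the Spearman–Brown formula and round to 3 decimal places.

0.851

ρ_k = kρ / (1 + (k−1)ρ) = 7·0.45 / (1 + 6·0.45) = 3.150 / 3.700 = 0.851.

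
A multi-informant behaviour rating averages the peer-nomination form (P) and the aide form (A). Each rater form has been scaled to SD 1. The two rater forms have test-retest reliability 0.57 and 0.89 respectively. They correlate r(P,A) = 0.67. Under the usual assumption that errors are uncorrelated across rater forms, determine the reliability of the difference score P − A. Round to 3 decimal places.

0.182

Var(P−A) = 1 + 1 − 2·0.67 = 2 − 1.34 = 0.66.
Under uncorrelated errors the observed covariances equal the true-score covariances, so only the own-variance terms attenuate.
True-score variance = [0.57 + 0.89] − 1.34 = 1.46 − 1.34 = 0.12.
Reliability = 0.12 / 0.66 = 0.182.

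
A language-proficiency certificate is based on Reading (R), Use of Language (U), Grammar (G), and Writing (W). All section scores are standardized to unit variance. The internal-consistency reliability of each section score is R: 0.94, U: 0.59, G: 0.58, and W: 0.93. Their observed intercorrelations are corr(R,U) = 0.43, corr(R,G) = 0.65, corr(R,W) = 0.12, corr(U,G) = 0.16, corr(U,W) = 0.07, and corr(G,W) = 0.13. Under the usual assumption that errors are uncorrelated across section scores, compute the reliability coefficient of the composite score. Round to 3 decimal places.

Var(R+U+G+W) = 4 + 2·[0.43 + 0.65 + 0.12 + 0.16 + 0.07 + 0.13] = 4 + 3.12 = 7.12.
With uncorrelated errors the cross-covariances are all true-score covariance, so they carry over unchanged; only the diagonal terms shrink to ρᵢσᵢ².
True-score variance = [0.94 + 0.59 + 0.58 + 0.93] + 3.12 = 3.04 + 3.12 = 6.16.
Reliability = 6.16 / 7.12 = 0.865.

0.865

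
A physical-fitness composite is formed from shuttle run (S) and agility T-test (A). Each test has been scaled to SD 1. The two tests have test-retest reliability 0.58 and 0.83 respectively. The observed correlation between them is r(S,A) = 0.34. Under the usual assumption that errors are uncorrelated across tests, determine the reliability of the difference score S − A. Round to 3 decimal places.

Var(S−A) = 1 + 1 − 2·0.34 = 2 − 0.68 = 1.32.
With uncorrelated errors the cross-covariances are all true-score covariance, so they carry over unchanged; only the diagonal terms shrink to ρᵢσᵢ².
True-score variance = [0.58 + 0.83] − 0.68 = 1.41 − 0.68 = 0.73.
Reliability = 0.73 / 1.32 = 0.553.

0.553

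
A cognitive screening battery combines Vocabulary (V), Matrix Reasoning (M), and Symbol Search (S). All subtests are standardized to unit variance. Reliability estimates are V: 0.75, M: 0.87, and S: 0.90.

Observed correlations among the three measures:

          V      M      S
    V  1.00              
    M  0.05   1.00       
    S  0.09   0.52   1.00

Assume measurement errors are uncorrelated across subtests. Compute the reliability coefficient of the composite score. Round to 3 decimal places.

Var(V+M+S) = 3 + 2·[0.05 + 0.09 + 0.52] = 3 + 1.32 = 4.32.
With uncorrelated errors the cross-covariances are all true-score covariance, so they carry over unchanged; only the diagonal terms shrink to ρᵢσᵢ².
True-score variance = [0.75 + 0.87 + 0.90] + 1.32 = 2.52 + 1.32 = 3.84.
Reliability = 3.84 / 4.32 = 0.889.

0.889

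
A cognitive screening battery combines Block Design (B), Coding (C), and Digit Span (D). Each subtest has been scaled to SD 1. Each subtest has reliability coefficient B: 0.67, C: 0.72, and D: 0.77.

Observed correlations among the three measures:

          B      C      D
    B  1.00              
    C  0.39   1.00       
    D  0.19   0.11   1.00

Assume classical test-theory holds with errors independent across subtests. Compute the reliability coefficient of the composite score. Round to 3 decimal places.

Var(B+C+D) = 3 + 2·[0.39 + 0.19 + 0.11] = 3 + 1.38 = 4.38.
Under uncorrelated errors the observed covariances equal the true-score covariances, so only the own-variance terms attenuate.
True-score variance = [0.67 + 0.72 + 0.77] + 1.38 = 2.16 + 1.38 = 3.54.
Reliability = 3.54 / 4.38 = 0.808.

0.808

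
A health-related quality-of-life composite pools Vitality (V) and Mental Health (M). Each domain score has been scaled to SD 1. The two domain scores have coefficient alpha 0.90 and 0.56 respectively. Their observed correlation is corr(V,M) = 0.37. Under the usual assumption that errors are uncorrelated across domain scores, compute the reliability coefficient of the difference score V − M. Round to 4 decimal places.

0.5714

Var(V−M) = 1 + 1 − 2·0.37 = 2 − 0.74 = 1.26.
Because errors are independent across components, Cov(Tᵢ,Tⱼ) = Cov(Xᵢ,Xⱼ); the off-diagonal part of the true-score variance is the same as above.
True-score variance = [0.90 + 0.56] − 0.74 = 1.46 − 0.74 = 0.72.
Reliability = 0.72 / 1.26 = 0.5714.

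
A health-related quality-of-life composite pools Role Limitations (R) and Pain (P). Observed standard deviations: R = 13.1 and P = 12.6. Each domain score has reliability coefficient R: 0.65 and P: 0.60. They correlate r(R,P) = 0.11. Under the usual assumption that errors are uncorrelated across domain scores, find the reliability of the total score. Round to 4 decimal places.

Var(R+P) = 13.1² + 12.6² + 2·[13.1·12.6·0.11] = 330.37 + 36.3132 = 366.683.
With uncorrelated errors the cross-covariances are all true-score covariance, so they carry over unchanged; only the diagonal terms shrink to ρᵢσᵢ².
True-score variance = [13.1²·0.65 + 12.6²·0.60] + 36.3132 = 206.802 + 36.3132 = 243.116.
Reliability = 243.116 / 366.683 = 0.6630.

0.6630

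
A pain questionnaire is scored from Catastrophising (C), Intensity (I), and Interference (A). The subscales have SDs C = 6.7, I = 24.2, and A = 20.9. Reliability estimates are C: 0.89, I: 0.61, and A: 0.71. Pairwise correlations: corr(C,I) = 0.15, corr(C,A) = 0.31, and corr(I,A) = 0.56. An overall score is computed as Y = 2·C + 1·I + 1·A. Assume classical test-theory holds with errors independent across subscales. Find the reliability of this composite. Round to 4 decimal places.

0.8162

Var(Y) = 2²·6.7² + 24.2² + 20.9² + 2·[2·6.7·24.2·0.15 + 2·6.7·20.9·0.31 + 24.2·20.9·0.56] = 1202.01 + 837.395 = 2039.4.
Because errors are independent across components, Cov(Tᵢ,Tⱼ) = Cov(Xᵢ,Xⱼ); the off-diagonal part of the true-score variance is the same as above.
True-score variance = [2²·6.7²·0.89 + 24.2²·0.61 + 20.9²·0.71] + 837.395 = 827.184 + 837.395 = 1664.58.
Reliability = 1664.58 / 2039.4 = 0.8162.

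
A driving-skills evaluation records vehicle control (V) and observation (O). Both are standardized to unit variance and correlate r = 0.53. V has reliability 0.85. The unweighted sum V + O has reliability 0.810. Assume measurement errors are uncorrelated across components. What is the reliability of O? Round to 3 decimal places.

Var(V+O) = 2 + 2·0.53 = 3.060.
True-score variance = ρ_V + ρ_O + 2·0.53, so 0.810 = (0.85 + ρ_O + 1.06) / 3.060.
ρ_O = 0.810·3.060 − 0.85 − 1.06 = 0.569.

0.569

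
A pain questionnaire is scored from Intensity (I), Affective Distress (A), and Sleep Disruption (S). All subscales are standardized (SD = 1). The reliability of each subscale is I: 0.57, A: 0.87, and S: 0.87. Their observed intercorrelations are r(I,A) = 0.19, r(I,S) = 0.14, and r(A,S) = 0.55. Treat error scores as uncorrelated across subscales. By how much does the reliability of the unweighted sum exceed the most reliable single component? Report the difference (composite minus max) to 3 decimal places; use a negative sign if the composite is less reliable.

-0.015

Var(sum) = 3 + 1.76 = 4.76; true-score variance = 2.31 + 1.76 = 4.07; composite reliability = 0.8550.
Max component reliability = 0.8700.
Difference = 0.8550 − 0.8700 = -0.015.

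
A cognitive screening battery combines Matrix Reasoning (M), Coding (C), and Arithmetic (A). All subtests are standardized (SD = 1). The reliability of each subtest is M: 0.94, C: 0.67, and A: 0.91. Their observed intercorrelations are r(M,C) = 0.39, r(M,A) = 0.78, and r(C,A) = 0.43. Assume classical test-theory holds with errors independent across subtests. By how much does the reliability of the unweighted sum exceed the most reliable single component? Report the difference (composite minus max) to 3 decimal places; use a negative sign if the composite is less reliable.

Var(sum) = 3 + 3.2 = 6.2; true-score variance = 2.52 + 3.2 = 5.72; composite reliability = 0.9226.
Max component reliability = 0.9400.
Difference = 0.9226 − 0.9400 = -0.017.

-0.017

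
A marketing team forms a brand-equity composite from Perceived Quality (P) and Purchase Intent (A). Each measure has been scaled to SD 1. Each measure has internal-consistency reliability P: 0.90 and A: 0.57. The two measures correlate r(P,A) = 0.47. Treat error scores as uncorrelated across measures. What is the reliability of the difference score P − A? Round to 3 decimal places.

0.500

Var(P−A) = 1 + 1 − 2·0.47 = 2 − 0.94 = 1.06.
Because errors are independent across components, Cov(Tᵢ,Tⱼ) = Cov(Xᵢ,Xⱼ); the off-diagonal part of the true-score variance is the same as above.
True-score variance = [0.90 + 0.57] − 0.94 = 1.47 − 0.94 = 0.53.
Reliability = 0.53 / 1.06 = 0.500.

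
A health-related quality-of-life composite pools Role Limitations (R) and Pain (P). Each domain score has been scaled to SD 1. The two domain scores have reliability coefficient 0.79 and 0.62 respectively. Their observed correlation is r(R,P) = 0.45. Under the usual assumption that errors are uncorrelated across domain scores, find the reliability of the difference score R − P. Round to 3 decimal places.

0.464

Var(R−P) = 1 + 1 − 2·0.45 = 2 − 0.9 = 1.1.
Under uncorrelated errors the observed covariances equal the true-score covariances, so only the own-variance terms attenuate.
True-score variance = [0.79 + 0.62] − 0.9 = 1.41 − 0.9 = 0.51.
Reliability = 0.51 / 1.1 = 0.464.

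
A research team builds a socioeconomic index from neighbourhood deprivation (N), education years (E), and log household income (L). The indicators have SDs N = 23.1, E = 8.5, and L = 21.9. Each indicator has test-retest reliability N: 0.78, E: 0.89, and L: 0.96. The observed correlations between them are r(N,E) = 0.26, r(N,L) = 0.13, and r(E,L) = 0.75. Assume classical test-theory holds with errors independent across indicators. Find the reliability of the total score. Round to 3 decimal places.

0.910

Var(N+E+L) = 23.1² + 8.5² + 21.9² + 2·[23.1·8.5·0.26 + 23.1·21.9·0.13 + 8.5·21.9·0.75] = 1085.47 + 512.858 = 1598.33.
With uncorrelated errors the cross-covariances are all true-score covariance, so they carry over unchanged; only the diagonal terms shrink to ρᵢσᵢ².
True-score variance = [23.1²·0.78 + 8.5²·0.89 + 21.9²·0.96] + 512.858 = 940.944 + 512.858 = 1453.8.
Reliability = 1453.8 / 1598.33 = 0.910.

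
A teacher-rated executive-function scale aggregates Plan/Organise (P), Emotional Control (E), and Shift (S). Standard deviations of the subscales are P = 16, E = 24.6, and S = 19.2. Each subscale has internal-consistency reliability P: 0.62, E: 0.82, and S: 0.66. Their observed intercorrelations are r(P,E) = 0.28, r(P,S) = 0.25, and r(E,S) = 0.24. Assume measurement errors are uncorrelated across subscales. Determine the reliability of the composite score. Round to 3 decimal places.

Var(P+E+S) = 16² + 24.6² + 19.2² + 2·[16·24.6·0.28 + 16·19.2·0.25 + 24.6·19.2·0.24] = 1229.8 + 600.73 = 1830.53.
Because errors are independent across components, Cov(Tᵢ,Tⱼ) = Cov(Xᵢ,Xⱼ); the off-diagonal part of the true-score variance is the same as above.
True-score variance = [16²·0.62 + 24.6²·0.82 + 19.2²·0.66] + 600.73 = 898.254 + 600.73 = 1498.98.
Reliability = 1498.98 / 1830.53 = 0.819.

0.819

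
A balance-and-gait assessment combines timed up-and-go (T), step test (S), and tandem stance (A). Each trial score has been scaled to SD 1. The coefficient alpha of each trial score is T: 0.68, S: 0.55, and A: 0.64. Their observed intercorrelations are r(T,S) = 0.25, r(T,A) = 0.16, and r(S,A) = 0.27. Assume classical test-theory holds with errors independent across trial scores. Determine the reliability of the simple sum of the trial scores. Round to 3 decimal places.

0.741

Var(T+S+A) = 3 + 2·[0.25 + 0.16 + 0.27] = 3 + 1.36 = 4.36.
Under uncorrelated errors the observed covariances equal the true-score covariances, so only the own-variance terms attenuate.
True-score variance = [0.68 + 0.55 + 0.64] + 1.36 = 1.87 + 1.36 = 3.23.
Reliability = 3.23 / 4.36 = 0.741.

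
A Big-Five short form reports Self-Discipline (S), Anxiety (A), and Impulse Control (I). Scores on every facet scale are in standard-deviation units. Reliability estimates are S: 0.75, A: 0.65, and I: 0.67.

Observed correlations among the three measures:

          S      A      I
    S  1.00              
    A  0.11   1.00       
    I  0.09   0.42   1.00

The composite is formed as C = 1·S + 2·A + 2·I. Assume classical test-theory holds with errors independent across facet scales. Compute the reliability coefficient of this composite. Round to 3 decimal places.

0.774

Var(C) = 1 + 2² + 2² + 2·[2·0.11 + 2·0.09 + 4·0.42] = 9 + 4.16 = 13.16.
Under uncorrelated errors the observed covariances equal the true-score covariances, so only the own-variance terms attenuate.
True-score variance = [0.75 + 2²·0.65 + 2²·0.67] + 4.16 = 6.03 + 4.16 = 10.19.
Reliability = 10.19 / 13.16 = 0.774.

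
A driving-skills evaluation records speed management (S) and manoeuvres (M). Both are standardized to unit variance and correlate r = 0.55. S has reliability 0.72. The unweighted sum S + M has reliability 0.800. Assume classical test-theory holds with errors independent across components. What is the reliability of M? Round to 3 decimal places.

0.660

Var(S+M) = 2 + 2·0.55 = 3.100.
True-score variance = ρ_S + ρ_M + 2·0.55, so 0.800 = (0.72 + ρ_M + 1.10) / 3.100.
ρ_M = 0.800·3.100 − 0.72 − 1.10 = 0.660.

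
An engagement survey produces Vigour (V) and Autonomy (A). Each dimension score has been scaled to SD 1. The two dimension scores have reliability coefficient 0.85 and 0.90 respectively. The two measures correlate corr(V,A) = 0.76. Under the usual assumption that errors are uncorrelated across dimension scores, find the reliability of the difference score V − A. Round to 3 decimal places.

Var(V−A) = 1 + 1 − 2·0.76 = 2 − 1.52 = 0.48.
Because errors are independent across components, Cov(Tᵢ,Tⱼ) = Cov(Xᵢ,Xⱼ); the off-diagonal part of the true-score variance is the same as above.
True-score variance = [0.85 + 0.90] − 1.52 = 1.75 − 1.52 = 0.23.
Reliability = 0.23 / 0.48 = 0.479.

0.479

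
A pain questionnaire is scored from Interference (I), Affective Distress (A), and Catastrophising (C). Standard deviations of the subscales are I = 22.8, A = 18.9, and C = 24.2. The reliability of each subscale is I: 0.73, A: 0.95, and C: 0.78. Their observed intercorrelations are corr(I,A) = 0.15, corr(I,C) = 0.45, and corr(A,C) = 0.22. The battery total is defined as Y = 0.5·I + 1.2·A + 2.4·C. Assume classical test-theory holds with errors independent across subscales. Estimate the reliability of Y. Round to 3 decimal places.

0.848

Var(Y) = 0.5²·22.8² + 1.2²·18.9² + 2.4²·24.2² + 2·[0.6·22.8·18.9·0.15 + 1.2·22.8·24.2·0.45 + 2.88·18.9·24.2·0.22] = 4017.63 + 1253.06 = 5270.69.
Under uncorrelated errors the observed covariances equal the true-score covariances, so only the own-variance terms attenuate.
True-score variance = [0.5²·22.8²·0.73 + 1.2²·18.9²·0.95 + 2.4²·24.2²·0.78] + 1253.06 = 3214.7 + 1253.06 = 4467.76.
Reliability = 4467.76 / 5270.69 = 0.848.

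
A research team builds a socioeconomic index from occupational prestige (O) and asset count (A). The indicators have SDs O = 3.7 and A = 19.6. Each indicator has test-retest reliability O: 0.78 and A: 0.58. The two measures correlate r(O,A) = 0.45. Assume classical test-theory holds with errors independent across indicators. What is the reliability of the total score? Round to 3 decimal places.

0.645

Var(O+A) = 3.7² + 19.6² + 2·[3.7·19.6·0.45] = 397.85 + 65.268 = 463.118.
With uncorrelated errors the cross-covariances are all true-score covariance, so they carry over unchanged; only the diagonal terms shrink to ρᵢσᵢ².
True-score variance = [3.7²·0.78 + 19.6²·0.58] + 65.268 = 233.491 + 65.268 = 298.759.
Reliability = 298.759 / 463.118 = 0.645.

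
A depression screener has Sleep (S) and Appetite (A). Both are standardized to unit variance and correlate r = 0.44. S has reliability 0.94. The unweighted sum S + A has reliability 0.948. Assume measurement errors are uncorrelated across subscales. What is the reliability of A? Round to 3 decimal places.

Var(S+A) = 2 + 2·0.44 = 2.880.
True-score variance = ρ_S + ρ_A + 2·0.44, so 0.948 = (0.94 + ρ_A + 0.88) / 2.880.
ρ_A = 0.948·2.880 − 0.94 − 0.88 = 0.910.

0.910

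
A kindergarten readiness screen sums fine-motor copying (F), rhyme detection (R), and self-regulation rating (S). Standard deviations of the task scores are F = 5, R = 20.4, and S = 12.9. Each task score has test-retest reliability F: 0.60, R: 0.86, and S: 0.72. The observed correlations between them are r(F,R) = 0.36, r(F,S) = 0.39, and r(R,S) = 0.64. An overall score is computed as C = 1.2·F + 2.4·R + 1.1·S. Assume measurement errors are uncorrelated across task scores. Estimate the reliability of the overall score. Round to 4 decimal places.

0.8931

Var(C) = 1.2²·5² + 2.4²·20.4² + 1.1²·12.9² + 2·[2.88·5·20.4·0.36 + 1.32·5·12.9·0.39 + 2.64·20.4·12.9·0.64] = 2634.44 + 1167.19 = 3801.62.
Under uncorrelated errors the observed covariances equal the true-score covariances, so only the own-variance terms attenuate.
True-score variance = [1.2²·5²·0.60 + 2.4²·20.4²·0.86 + 1.1²·12.9²·0.72] + 1167.19 = 2228.07 + 1167.19 = 3395.25.
Reliability = 3395.25 / 3801.62 = 0.8931.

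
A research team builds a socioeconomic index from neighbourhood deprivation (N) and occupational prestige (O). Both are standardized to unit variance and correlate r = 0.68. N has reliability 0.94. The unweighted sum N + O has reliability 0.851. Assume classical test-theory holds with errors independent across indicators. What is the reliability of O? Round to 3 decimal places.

Var(N+O) = 2 + 2·0.68 = 3.360.
True-score variance = ρ_N + ρ_O + 2·0.68, so 0.851 = (0.94 + ρ_O + 1.36) / 3.360.
ρ_O = 0.851·3.360 − 0.94 − 1.36 = 0.559.

0.559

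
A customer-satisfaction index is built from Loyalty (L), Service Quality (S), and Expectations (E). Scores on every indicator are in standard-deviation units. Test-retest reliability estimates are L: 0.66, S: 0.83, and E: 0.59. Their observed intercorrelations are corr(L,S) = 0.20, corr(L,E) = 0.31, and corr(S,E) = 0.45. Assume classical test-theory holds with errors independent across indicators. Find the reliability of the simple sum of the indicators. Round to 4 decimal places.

Var(L+S+E) = 3 + 2·[0.20 + 0.31 + 0.45] = 3 + 1.92 = 4.92.
With uncorrelated errors the cross-covariances are all true-score covariance, so they carry over unchanged; only the diagonal terms shrink to ρᵢσᵢ².
True-score variance = [0.66 + 0.83 + 0.59] + 1.92 = 2.08 + 1.92 = 4.
Reliability = 4 / 4.92 = 0.8130.

0.8130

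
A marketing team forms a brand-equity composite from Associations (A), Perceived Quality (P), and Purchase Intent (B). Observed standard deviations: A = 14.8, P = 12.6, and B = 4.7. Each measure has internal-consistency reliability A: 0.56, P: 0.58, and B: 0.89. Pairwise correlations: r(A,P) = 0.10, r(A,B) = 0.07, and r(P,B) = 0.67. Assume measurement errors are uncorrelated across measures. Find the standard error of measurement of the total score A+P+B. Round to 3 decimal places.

Var(total) = 399.89 + 126.389 = 526.279.
True-score variance = 234.403 + 126.389 = 360.793, so reliability = 0.6856.
Error variance = 526.279 − 360.793 = 165.487; SEM = √165.487 = 12.864.

12.864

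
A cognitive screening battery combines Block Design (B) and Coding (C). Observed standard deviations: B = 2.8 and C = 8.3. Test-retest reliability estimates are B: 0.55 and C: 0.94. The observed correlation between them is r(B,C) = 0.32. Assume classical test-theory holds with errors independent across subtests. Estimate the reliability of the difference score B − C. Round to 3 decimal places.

0.876

Var(B−C) = 2.8² + 8.3² − 2·2.8·8.3·0.32 = 76.73 − 14.8736 = 61.8564.
Because errors are independent across components, Cov(Tᵢ,Tⱼ) = Cov(Xᵢ,Xⱼ); the off-diagonal part of the true-score variance is the same as above.
True-score variance = [2.8²·0.55 + 8.3²·0.94] − 14.8736 = 69.0686 − 14.8736 = 54.195.
Reliability = 54.195 / 61.8564 = 0.876.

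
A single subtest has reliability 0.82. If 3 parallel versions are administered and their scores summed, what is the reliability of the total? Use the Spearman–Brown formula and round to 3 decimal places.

0.932

ρ_k = kρ / (1 + (k−1)ρ) = 3·0.82 / (1 + 2·0.82) = 2.460 / 2.640 = 0.932.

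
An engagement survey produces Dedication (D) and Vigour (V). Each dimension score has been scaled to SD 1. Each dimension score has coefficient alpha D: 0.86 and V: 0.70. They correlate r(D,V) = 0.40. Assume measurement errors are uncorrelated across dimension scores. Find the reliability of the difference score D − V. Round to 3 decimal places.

Var(D−V) = 1 + 1 − 2·0.40 = 2 − 0.8 = 1.2.
With uncorrelated errors the cross-covariances are all true-score covariance, so they carry over unchanged; only the diagonal terms shrink to ρᵢσᵢ².
True-score variance = [0.86 + 0.70] − 0.8 = 1.56 − 0.8 = 0.76.
Reliability = 0.76 / 1.2 = 0.633.

0.633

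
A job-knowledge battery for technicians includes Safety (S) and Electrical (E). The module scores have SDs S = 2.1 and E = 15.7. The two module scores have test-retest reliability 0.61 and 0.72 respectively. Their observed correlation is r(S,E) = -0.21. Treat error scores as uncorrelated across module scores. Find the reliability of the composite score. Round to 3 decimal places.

0.702

Var(S+E) = 2.1² + 15.7² + 2·[2.1·15.7·(-0.21)] = 250.9 − 13.8474 = 237.053.
With uncorrelated errors the cross-covariances are all true-score covariance, so they carry over unchanged; only the diagonal terms shrink to ρᵢσᵢ².
True-score variance = [2.1²·0.61 + 15.7²·0.72] − 13.8474 = 180.163 − 13.8474 = 166.315.
Reliability = 166.315 / 237.053 = 0.702.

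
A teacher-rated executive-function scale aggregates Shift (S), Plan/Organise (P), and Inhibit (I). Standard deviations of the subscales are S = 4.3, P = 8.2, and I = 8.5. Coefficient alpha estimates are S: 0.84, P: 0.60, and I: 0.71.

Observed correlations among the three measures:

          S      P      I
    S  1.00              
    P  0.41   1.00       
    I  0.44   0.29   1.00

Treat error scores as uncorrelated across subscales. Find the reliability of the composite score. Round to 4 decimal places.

0.8042

Var(S+P+I) = 4.3² + 8.2² + 8.5² + 2·[4.3·8.2·0.41 + 4.3·8.5·0.44 + 8.2·8.5·0.29] = 157.98 + 101.503 = 259.483.
Because errors are independent across components, Cov(Tᵢ,Tⱼ) = Cov(Xᵢ,Xⱼ); the off-diagonal part of the true-score variance is the same as above.
True-score variance = [4.3²·0.84 + 8.2²·0.60 + 8.5²·0.71] + 101.503 = 107.173 + 101.503 = 208.676.
Reliability = 208.676 / 259.483 = 0.8042.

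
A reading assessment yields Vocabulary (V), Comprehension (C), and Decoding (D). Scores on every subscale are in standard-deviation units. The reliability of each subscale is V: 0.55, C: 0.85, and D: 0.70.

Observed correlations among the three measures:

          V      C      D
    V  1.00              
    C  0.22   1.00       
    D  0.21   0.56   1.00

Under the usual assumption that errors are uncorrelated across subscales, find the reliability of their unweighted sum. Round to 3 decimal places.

Var(V+C+D) = 3 + 2·[0.22 + 0.21 + 0.56] = 3 + 1.98 = 4.98.
Because errors are independent across components, Cov(Tᵢ,Tⱼ) = Cov(Xᵢ,Xⱼ); the off-diagonal part of the true-score variance is the same as above.
True-score variance = [0.55 + 0.85 + 0.70] + 1.98 = 2.1 + 1.98 = 4.08.
Reliability = 4.08 / 4.98 = 0.819.

0.819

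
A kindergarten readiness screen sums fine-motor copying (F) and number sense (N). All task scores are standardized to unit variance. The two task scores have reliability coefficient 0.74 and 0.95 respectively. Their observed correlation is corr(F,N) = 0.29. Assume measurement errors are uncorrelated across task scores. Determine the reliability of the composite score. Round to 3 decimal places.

Var(F+N) = 2 + 2·[0.29] = 2 + 0.58 = 2.58.
Because errors are independent across components, Cov(Tᵢ,Tⱼ) = Cov(Xᵢ,Xⱼ); the off-diagonal part of the true-score variance is the same as above.
True-score variance = [0.74 + 0.95] + 0.58 = 1.69 + 0.58 = 2.27.
Reliability = 2.27 / 2.58 = 0.880.

0.880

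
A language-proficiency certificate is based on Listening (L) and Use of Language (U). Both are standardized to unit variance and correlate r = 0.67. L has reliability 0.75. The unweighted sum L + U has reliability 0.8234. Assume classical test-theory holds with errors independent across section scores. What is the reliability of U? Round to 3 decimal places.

0.660

Var(L+U) = 2 + 2·0.67 = 3.340.
True-score variance = ρ_L + ρ_U + 2·0.67, so 0.8234 = (0.75 + ρ_U + 1.34) / 3.340.
ρ_U = 0.8234·3.340 − 0.75 − 1.34 = 0.660.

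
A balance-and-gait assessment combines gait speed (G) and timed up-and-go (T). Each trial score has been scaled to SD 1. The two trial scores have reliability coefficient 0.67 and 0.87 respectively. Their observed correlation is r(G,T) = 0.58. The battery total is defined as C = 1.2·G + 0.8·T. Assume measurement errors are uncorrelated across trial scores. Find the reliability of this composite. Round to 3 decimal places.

0.825

Var(C) = 1.2² + 0.8² + 2·[0.96·0.58] = 2.08 + 1.1136 = 3.1936.
With uncorrelated errors the cross-covariances are all true-score covariance, so they carry over unchanged; only the diagonal terms shrink to ρᵢσᵢ².
True-score variance = [1.2²·0.67 + 0.8²·0.87] + 1.1136 = 1.5216 + 1.1136 = 2.6352.
Reliability = 2.6352 / 3.1936 = 0.825.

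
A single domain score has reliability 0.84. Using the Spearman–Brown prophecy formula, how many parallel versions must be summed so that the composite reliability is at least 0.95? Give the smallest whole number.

k ≥ ρ*(1−ρ₁)/(ρ₁(1−ρ*)) = 0.95·0.16 / (0.84·0.05) = 3.619.
Smallest integer k = 4.

4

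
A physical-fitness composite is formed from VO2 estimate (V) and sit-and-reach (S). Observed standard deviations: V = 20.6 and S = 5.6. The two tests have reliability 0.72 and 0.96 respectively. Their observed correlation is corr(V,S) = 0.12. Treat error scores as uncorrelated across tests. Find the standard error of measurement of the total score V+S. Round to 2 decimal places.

Var(total) = 455.72 + 27.6864 = 483.406.
True-score variance = 335.645 + 27.6864 = 363.331, so reliability = 0.7516.
Error variance = 483.406 − 363.331 = 120.075; SEM = √120.075 = 10.96.

10.96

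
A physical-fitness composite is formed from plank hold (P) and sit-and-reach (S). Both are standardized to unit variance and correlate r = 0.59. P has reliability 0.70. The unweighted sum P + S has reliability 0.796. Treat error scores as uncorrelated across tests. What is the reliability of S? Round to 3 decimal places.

0.651

Var(P+S) = 2 + 2·0.59 = 3.180.
True-score variance = ρ_P + ρ_S + 2·0.59, so 0.796 = (0.70 + ρ_S + 1.18) / 3.180.
ρ_S = 0.796·3.180 − 0.70 − 1.18 = 0.651.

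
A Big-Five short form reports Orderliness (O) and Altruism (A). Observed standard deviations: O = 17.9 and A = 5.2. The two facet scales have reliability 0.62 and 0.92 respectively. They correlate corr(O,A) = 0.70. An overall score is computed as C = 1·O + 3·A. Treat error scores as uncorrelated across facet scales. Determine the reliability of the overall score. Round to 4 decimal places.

0.8521

Var(C) = 17.9² + 3²·5.2² + 2·[3·17.9·5.2·0.70] = 563.77 + 390.936 = 954.706.
Under uncorrelated errors the observed covariances equal the true-score covariances, so only the own-variance terms attenuate.
True-score variance = [17.9²·0.62 + 3²·5.2²·0.92] + 390.936 = 422.545 + 390.936 = 813.481.
Reliability = 813.481 / 954.706 = 0.8521.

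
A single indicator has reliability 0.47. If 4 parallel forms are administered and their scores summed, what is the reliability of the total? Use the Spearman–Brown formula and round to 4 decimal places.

0.7801

ρ_k = kρ / (1 + (k−1)ρ) = 4·0.47 / (1 + 3·0.47) = 1.880 / 2.410 = 0.7801.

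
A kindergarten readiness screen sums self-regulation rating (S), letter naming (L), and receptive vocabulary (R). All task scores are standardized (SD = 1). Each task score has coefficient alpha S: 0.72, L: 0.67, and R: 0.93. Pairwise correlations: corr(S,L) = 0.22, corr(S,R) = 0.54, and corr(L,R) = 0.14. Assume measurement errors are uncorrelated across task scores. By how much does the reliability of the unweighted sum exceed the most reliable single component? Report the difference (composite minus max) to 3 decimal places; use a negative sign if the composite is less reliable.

Var(sum) = 3 + 1.8 = 4.8; true-score variance = 2.32 + 1.8 = 4.12; composite reliability = 0.8583.
Max component reliability = 0.9300.
Difference = 0.8583 − 0.9300 = -0.072.

-0.072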